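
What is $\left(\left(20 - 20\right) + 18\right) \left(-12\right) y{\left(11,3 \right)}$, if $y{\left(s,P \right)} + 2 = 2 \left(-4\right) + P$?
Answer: $1512$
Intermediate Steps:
$y{\left(s,P \right)} = -10 + P$ ($y{\left(s,P \right)} = -2 + \left(2 \left(-4\right) + P\right) = -2 + \left(-8 + P\right) = -10 + P$)
$\left(\left(20 - 20\right) + 18\right) \left(-12\right) y{\left(11,3 \right)} = \left(\left(20 - 20\right) + 18\right) \left(-12\right) \left(-10 + 3\right) = \left(0 + 18\right) \left(-12\right) \left(-7\right) = 18 \left(-12\right) \left(-7\right) = \left(-216\right) \left(-7\right) = 1512$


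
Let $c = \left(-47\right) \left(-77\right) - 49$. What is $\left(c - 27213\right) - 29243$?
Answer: $-52886$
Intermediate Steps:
$c = 3570$ ($c = 3619 - 49 = 3570$)
$\left(c - 27213\right) - 29243 = \left(3570 - 27213\right) - 29243 = -23643 - 29243 = -52886$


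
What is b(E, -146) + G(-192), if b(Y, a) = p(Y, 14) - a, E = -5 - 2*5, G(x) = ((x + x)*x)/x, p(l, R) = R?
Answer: -224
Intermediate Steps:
G(x) = 2*x (G(x) = ((2*x)*x)/x = (2*x²)/x = 2*x)
E = -15 (E = -5 - 10 = -15)
b(Y, a) = 14 - a
b(E, -146) + G(-192) = (14 - 1*(-146)) + 2*(-192) = (14 + 146) - 384 = 160 - 384 = -224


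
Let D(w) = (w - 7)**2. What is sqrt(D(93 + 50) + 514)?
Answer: sqrt(19010) ≈ 137.88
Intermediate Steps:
D(w) = (-7 + w)**2
sqrt(D(93 + 50) + 514) = sqrt((-7 + (93 + 50))**2 + 514) = sqrt((-7 + 143)**2 + 514) = sqrt(136**2 + 514) = sqrt(18496 + 514) = sqrt(19010)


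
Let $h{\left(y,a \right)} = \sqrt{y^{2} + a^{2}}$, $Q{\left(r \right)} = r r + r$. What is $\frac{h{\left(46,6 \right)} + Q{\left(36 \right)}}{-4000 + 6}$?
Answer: $- \frac{666}{1997} - \frac{\sqrt{538}}{1997} \approx -0.34512$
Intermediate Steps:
$Q{\left(r \right)} = r + r^{2}$ ($Q{\left(r \right)} = r^{2} + r = r + r^{2}$)
$h{\left(y,a \right)} = \sqrt{a^{2} + y^{2}}$
$\frac{h{\left(46,6 \right)} + Q{\left(36 \right)}}{-4000 + 6} = \frac{\sqrt{6^{2} + 46^{2}} + 36 \left(1 + 36\right)}{-4000 + 6} = \frac{\sqrt{36 + 2116} + 36 \cdot 37}{-3994} = \left(\sqrt{2152} + 1332\right) \left(- \frac{1}{3994}\right) = \left(2 \sqrt{538} + 1332\right) \left(- \frac{1}{3994}\right) = \left(1332 + 2 \sqrt{538}\right) \left(- \frac{1}{3994}\right) = - \frac{666}{1997} - \frac{\sqrt{538}}{1997}$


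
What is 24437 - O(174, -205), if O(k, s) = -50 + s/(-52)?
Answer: 1273119/52 ≈ 24483.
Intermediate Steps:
O(k, s) = -50 - s/52 (O(k, s) = -50 + s*(-1/52) = -50 - s/52)
24437 - O(174, -205) = 24437 - (-50 - 1/52*(-205)) = 24437 - (-50 + 205/52) = 24437 - 1*(-2395/52) = 24437 + 2395/52 = 1273119/52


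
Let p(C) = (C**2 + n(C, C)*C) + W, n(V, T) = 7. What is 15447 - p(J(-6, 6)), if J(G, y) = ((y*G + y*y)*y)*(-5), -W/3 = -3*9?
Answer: 15366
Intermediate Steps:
W = 81 (W = -(-9)*9 = -3*(-27) = 81)
J(G, y) = -5*y*(y**2 + G*y) (J(G, y) = ((G*y + y**2)*y)*(-5) = ((y**2 + G*y)*y)*(-5) = (y*(y**2 + G*y))*(-5) = -5*y*(y**2 + G*y))
p(C) = 81 + C**2 + 7*C (p(C) = (C**2 + 7*C) + 81 = 81 + C**2 + 7*C)
15447 - p(J(-6, 6)) = 15447 - (81 + (5*6**2*(-1*(-6) - 1*6))**2 + 7*(5*6**2*(-1*(-6) - 1*6))) = 15447 - (81 + (5*36*(6 - 6))**2 + 7*(5*36*(6 - 6))) = 15447 - (81 + (5*36*0)**2 + 7*(5*36*0)) = 15447 - (81 + 0**2 + 7*0) = 15447 - (81 + 0 + 0) = 15447 - 1*81 = 15447 - 81 = 15366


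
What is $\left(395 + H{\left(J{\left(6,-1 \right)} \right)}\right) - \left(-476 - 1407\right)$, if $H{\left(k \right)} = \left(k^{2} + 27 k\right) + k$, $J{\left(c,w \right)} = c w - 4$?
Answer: $2098$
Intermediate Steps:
$J{\left(c,w \right)} = -4 + c w$
$H{\left(k \right)} = k^{2} + 28 k$
$\left(395 + H{\left(J{\left(6,-1 \right)} \right)}\right) - \left(-476 - 1407\right) = \left(395 + \left(-4 + 6 \left(-1\right)\right) \left(28 + \left(-4 + 6 \left(-1\right)\right)\right)\right) - \left(-476 - 1407\right) = \left(395 + \left(-4 - 6\right) \left(28 - 10\right)\right) - \left(-476 - 1407\right) = \left(395 - 10 \left(28 - 10\right)\right) - -1883 = \left(395 - 180\right) + 1883 = 215 + 1883 = 2098$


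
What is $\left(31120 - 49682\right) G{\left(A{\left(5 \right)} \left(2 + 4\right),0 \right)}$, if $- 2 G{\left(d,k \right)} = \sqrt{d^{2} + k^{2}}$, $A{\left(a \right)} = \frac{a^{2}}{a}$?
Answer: $278430$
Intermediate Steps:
$A{\left(a \right)} = a$
$G{\left(d,k \right)} = - \frac{\sqrt{d^{2} + k^{2}}}{2}$
$\left(31120 - 49682\right) G{\left(A{\left(5 \right)} \left(2 + 4\right),0 \right)} = \left(31120 - 49682\right) \left(- \frac{\sqrt{\left(5 \left(2 + 4\right)\right)^{2} + 0^{2}}}{2}\right) = - 18562 \left(- \frac{\sqrt{\left(5 \cdot 6\right)^{2} + 0}}{2}\right) = - 18562 \left(- \frac{\sqrt{30^{2} + 0}}{2}\right) = - 18562 \left(- \frac{\sqrt{900 + 0}}{2}\right) = - 18562 \left(- \frac{\sqrt{900}}{2}\right) = - 18562 \left(\left(- \frac{1}{2}\right) 30\right) = \left(-18562\right) \left(-15\right) = 278430$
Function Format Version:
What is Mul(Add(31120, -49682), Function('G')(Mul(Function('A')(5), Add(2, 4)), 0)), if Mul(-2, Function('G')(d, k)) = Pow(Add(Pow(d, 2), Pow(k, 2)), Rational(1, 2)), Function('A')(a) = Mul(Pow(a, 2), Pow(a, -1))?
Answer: 278430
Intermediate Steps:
Function('A')(a) = a
Function('G')(d, k) = Mul(Rational(-1, 2), Pow(Add(Pow(d, 2), Pow(k, 2)), Rational(1, 2)))
Mul(Add(31120, -49682), Function('G')(Mul(Function('A')(5), Add(2, 4)), 0)) = Mul(Add(31120, -49682), Mul(Rational(-1, 2), Pow(Add(Pow(Mul(5, Add(2, 4)), 2), Pow(0, 2)), Rational(1, 2)))) = Mul(-18562, Mul(Rational(-1, 2), Pow(Add(Pow(Mul(5, 6), 2), 0), Rational(1, 2)))) = Mul(-18562, Mul(Rational(-1, 2), Pow(Add(Pow(30, 2), 0), Rational(1, 2)))) = Mul(-18562, Mul(Rational(-1, 2), Pow(Add(900, 0), Rational(1, 2)))) = Mul(-18562, Mul(Rational(-1, 2), Pow(900, Rational(1, 2)))) = Mul(-18562, Mul(Rational(-1, 2), 30)) = Mul(-18562, -15) = 278430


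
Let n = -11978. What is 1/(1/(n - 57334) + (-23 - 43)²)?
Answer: 69312/301923071 ≈ 0.00022957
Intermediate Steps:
1/(1/(n - 57334) + (-23 - 43)²) = 1/(1/(-11978 - 57334) + (-23 - 43)²) = 1/(1/(-69312) + (-66)²) = 1/(-1/69312 + 4356) = 1/(301923071/69312) = 69312/301923071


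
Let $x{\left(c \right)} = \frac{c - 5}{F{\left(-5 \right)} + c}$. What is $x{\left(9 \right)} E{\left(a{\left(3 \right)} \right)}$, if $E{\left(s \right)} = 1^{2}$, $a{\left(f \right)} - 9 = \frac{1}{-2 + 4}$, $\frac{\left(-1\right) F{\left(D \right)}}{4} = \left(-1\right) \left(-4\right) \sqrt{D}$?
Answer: $\frac{36}{1361} + \frac{64 i \sqrt{5}}{1361} \approx 0.026451 + 0.10515 i$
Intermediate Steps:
$F{\left(D \right)} = - 16 \sqrt{D}$ ($F{\left(D \right)} = - 4 \left(-1\right) \left(-4\right) \sqrt{D} = - 4 \cdot 4 \sqrt{D} = - 16 \sqrt{D}$)
$a{\left(f \right)} = \frac{19}{2}$ ($a{\left(f \right)} = 9 + \frac{1}{-2 + 4} = 9 + \frac{1}{2} = \frac{19}{2}$)
$E{\left(s \right)} = 1$
$x{\left(c \right)} = \frac{-5 + c}{c - 16 i \sqrt{5}}$ ($x{\left(c \right)} = \frac{c - 5}{- 16 \sqrt{-5} + c} = \frac{-5 + c}{- 16 i \sqrt{5} + c} = \frac{-5 + c}{c - 16 i \sqrt{5}}$)
$x{\left(9 \right)} E{\left(a{\left(3 \right)} \right)} = \frac{-5 + 9}{9 - 16 i \sqrt{5}} \cdot 1 = \frac{1}{9 - 16 i \sqrt{5}} \cdot 4 \cdot 1 = \frac{4}{9 - 16 i \sqrt{5}} \cdot 1 = \frac{4}{9 - 16 i \sqrt{5}}$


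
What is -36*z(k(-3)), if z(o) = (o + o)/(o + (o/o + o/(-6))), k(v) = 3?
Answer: -432/7 ≈ -61.714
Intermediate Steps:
z(o) = 2*o/(1 + 5*o/6) (z(o) = (2*o)/(o + (1 + o*(-⅙))) = (2*o)/(o + (1 - o/6)) = (2*o)/(1 + 5*o/6) = 2*o/(1 + 5*o/6))
-36*z(k(-3)) = -432*3/(6 + 5*3) = -432*3/(6 + 15) = -432*3/21 = -36*12/7 = -432/7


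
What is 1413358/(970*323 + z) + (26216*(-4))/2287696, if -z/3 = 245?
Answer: 200034723648/44692286075 ≈ 4.4758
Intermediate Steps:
z = -735 (z = -3*245 = -735)
1413358/(970*323 + z) + (26216*(-4))/2287696 = 1413358/(970*323 - 735) + (26216*(-4))/2287696 = 1413358/(313310 - 735) - 104864*1/2287696 = 1413358/312575 - 6554/142981 = 200034723648/44692286075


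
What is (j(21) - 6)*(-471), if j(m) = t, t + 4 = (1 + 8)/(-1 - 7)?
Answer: 41919/8 ≈ 5239.9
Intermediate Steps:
t = -41/8 (t = -4 + (1 + 8)/(-1 - 7) = -4 + 9/(-8) = -4 + 9*(-⅛) = -4 - 9/8 = -41/8 ≈ -5.1250)
j(m) = -41/8
(j(21) - 6)*(-471) = (-41/8 - 6)*(-471) = -89/8*(-471) = 41919/8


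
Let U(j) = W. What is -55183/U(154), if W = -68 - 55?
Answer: 55183/123 ≈ 448.64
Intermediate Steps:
W = -123
U(j) = -123
-55183/U(154) = -55183/(-123) = -55183*(-1/123) = 55183/123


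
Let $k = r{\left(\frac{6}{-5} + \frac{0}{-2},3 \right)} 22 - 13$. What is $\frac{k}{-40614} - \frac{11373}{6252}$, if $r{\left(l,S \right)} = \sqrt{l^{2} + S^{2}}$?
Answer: $- \frac{76970291}{42319788} - \frac{11 \sqrt{29}}{33845} \approx -1.8205$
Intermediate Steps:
$r{\left(l,S \right)} = \sqrt{S^{2} + l^{2}}$
$k = -13 + \frac{66 \sqrt{29}}{5}$ ($k = \sqrt{3^{2} + \left(\frac{6}{-5} + \frac{0}{-2}\right)^{2}} \cdot 22 - 13 = \sqrt{9 + \left(6 \left(- \frac{1}{5}\right) + 0 \left(- \frac{1}{2}\right)\right)^{2}} \cdot 22 - 13 = \sqrt{9 + \left(- \frac{6}{5} + 0\right)^{2}} \cdot 22 - 13 = \sqrt{9 + \left(- \frac{6}{5}\right)^{2}} \cdot 22 - 13 = \sqrt{9 + \frac{36}{25}} \cdot 22 - 13 = \sqrt{\frac{261}{25}} \cdot 22 - 13 = \frac{3 \sqrt{29}}{5} \cdot 22 - 13 = \frac{66 \sqrt{29}}{5} - 13 = -13 + \frac{66 \sqrt{29}}{5} \approx 58.084$)
$\frac{k}{-40614} - \frac{11373}{6252} = \frac{-13 + \frac{66 \sqrt{29}}{5}}{-40614} - \frac{11373}{6252} = \left(-13 + \frac{66 \sqrt{29}}{5}\right) \left(- \frac{1}{40614}\right) - \frac{3791}{2084} = \left(\frac{13}{40614} - \frac{11 \sqrt{29}}{33845}\right) - \frac{3791}{2084} = - \frac{76970291}{42319788} - \frac{11 \sqrt{29}}{33845}$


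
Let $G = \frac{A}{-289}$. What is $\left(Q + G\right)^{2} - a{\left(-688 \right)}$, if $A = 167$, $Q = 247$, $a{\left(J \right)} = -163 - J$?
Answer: $\frac{5027870131}{83521} \approx 60199.0$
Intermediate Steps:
$G = - \frac{167}{289}$ ($G = \frac{167}{-289} = 167 \left(- \frac{1}{289}\right) = - \frac{167}{289} \approx -0.57785$)
$\left(Q + G\right)^{2} - a{\left(-688 \right)} = \left(247 - \frac{167}{289}\right)^{2} - \left(-163 - -688\right) = \left(\frac{71216}{289}\right)^{2} - \left(-163 + 688\right) = \frac{5071718656}{83521} - 525 = \frac{5027870131}{83521}$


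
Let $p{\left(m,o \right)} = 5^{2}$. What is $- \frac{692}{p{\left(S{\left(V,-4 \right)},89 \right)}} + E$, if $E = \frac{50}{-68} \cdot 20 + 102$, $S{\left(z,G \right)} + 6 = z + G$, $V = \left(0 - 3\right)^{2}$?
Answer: $\frac{25336}{425} \approx 59.614$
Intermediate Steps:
$V = 9$ ($V = \left(-3\right)^{2} = 9$)
$S{\left(z,G \right)} = -6 + G + z$ ($S{\left(z,G \right)} = -6 + \left(z + G\right) = -6 + \left(G + z\right) = -6 + G + z$)
$p{\left(m,o \right)} = 25$
$E = \frac{1484}{17}$ ($E = 50 \left(- \frac{1}{68}\right) 20 + 102 = \left(- \frac{25}{34}\right) 20 + 102 = - \frac{250}{17} + 102 = \frac{1484}{17} \approx 87.294$)
$- \frac{692}{p{\left(S{\left(V,-4 \right)},89 \right)}} + E = - \frac{692}{25} + \frac{1484}{17} = \frac{25336}{425}$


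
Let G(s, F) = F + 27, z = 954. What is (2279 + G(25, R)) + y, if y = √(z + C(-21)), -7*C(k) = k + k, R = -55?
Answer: 2251 + 8*√15 ≈ 2282.0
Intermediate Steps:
C(k) = -2*k/7 (C(k) = -(k + k)/7 = -2*k/7)
y = 8*√15 (y = √(954 - 2/7*(-21)) = √(954 + 6) = √960 = 8*√15 ≈ 30.984)
G(s, F) = 27 + F
(2279 + G(25, R)) + y = (2279 + (27 - 55)) + 8*√15 = (2279 - 28) + 8*√15 = 2251 + 8*√15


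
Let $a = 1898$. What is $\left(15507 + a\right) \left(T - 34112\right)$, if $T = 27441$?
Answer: $-116108755$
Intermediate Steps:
$\left(15507 + a\right) \left(T - 34112\right) = \left(15507 + 1898\right) \left(27441 - 34112\right) = 17405 \left(-6671\right) = -116108755$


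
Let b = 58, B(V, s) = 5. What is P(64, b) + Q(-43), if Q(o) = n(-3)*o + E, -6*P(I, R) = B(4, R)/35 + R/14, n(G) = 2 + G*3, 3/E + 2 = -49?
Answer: 35727/119 ≈ 300.23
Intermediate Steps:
E = -1/17 (E = 3/(-2 - 49) = 3/(-51) = 3*(-1/51) = -1/17 ≈ -0.058824)
n(G) = 2 + 3*G
P(I, R) = -1/42 - R/84 (P(I, R) = -(5/35 + R/14)/6 = -(5*(1/35) + R*(1/14))/6 = -(⅐ + R/14)/6 = -1/42 - R/84)
Q(o) = -1/17 - 7*o (Q(o) = (2 + 3*(-3))*o - 1/17 = (2 - 9)*o - 1/17 = -7*o - 1/17 = -1/17 - 7*o)
P(64, b) + Q(-43) = (-1/42 - 1/84*58) + (-1/17 - 7*(-43)) = (-1/42 - 29/42) + (-1/17 + 301) = -5/7 + 5116/17 = 35727/119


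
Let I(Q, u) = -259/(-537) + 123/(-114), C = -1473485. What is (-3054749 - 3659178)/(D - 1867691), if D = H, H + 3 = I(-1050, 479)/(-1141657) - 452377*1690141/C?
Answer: 230470773915684286331490/46300657089128695033411 ≈ 4.9777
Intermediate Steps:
I(Q, u) = -12175/20406 (I(Q, u) = -259*(-1/537) + 123*(-1/114) = 259/537 - 41/38 = -12175/20406)
H = 17812073091786036452759/34327268365545870 (H = -3 + (-12175/20406/(-1141657) - 452377/((-1473485/1690141))) = -3 + (-12175/20406*(-1/1141657) - 452377/((-1473485*1/1690141))) = -3 + (12175/23296652742 - 452377/(-1473485/1690141)) = -3 + (12175/23296652742 - 452377*(-1690141/1473485)) = -3 + (12175/23296652742 + 764580915157/1473485) = -3 + 17812176073591133090369/34327268365545870 = 17812073091786036452759/34327268365545870 ≈ 5.1889e+5)
D = 17812073091786036452759/34327268365545870 ≈ 5.1889e+5
(-3054749 - 3659178)/(D - 1867691) = (-3054749 - 3659178)/(17812073091786036452759/34327268365545870 - 1867691) = -6713927/(-46300657089128695033411/34327268365545870) = -6713927*(-34327268365545870/46300657089128695033411) = 230470773915684286331490/46300657089128695033411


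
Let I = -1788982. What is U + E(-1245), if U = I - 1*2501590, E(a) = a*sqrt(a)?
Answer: -4290572 - 1245*I*sqrt(1245) ≈ -4.2906e+6 - 43929.0*I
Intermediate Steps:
E(a) = a**(3/2)
U = -4290572 (U = -1788982 - 1*2501590 = -1788982 - 2501590 = -4290572)
U + E(-1245) = -4290572 + (-1245)**(3/2) = -4290572 - 1245*I*sqrt(1245)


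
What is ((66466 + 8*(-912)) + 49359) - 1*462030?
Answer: -353501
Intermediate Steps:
((66466 + 8*(-912)) + 49359) - 1*462030 = ((66466 - 7296) + 49359) - 462030 = (59170 + 49359) - 462030 = 108529 - 462030 = -353501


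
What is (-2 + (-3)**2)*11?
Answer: 77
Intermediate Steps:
(-2 + (-3)**2)*11 = (-2 + 9)*11 = 7*11 = 77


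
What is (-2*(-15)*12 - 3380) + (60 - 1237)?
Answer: -4197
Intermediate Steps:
(-2*(-15)*12 - 3380) + (60 - 1237) = (30*12 - 3380) - 1177 = (360 - 3380) - 1177 = -3020 - 1177 = -4197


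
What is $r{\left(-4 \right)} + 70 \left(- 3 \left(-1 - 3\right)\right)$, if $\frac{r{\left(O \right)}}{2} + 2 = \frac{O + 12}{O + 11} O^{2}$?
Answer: $\frac{6108}{7} \approx 872.57$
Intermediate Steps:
$r{\left(O \right)} = -4 + \frac{2 O^{2} \left(12 + O\right)}{11 + O}$ ($r{\left(O \right)} = -4 + 2 \frac{O + 12}{O + 11} O^{2} = -4 + 2 \frac{12 + O}{11 + O} O^{2} = -4 + 2 \frac{O^{2} \left(12 + O\right)}{11 + O} = -4 + \frac{2 O^{2} \left(12 + O\right)}{11 + O}$)
$r{\left(-4 \right)} + 70 \left(- 3 \left(-1 - 3\right)\right) = \frac{2 \left(-22 + \left(-4\right)^{3} - -8 + 12 \left(-4\right)^{2}\right)}{11 - 4} + 70 \left(- 3 \left(-1 - 3\right)\right) = \frac{2 \left(-22 - 64 + 8 + 12 \cdot 16\right)}{7} + 70 \left(\left(-3\right) \left(-4\right)\right) = 2 \cdot \frac{1}{7} \left(-22 - 64 + 8 + 192\right) + 70 \cdot 12 = 2 \cdot \frac{1}{7} \cdot 114 + 840 = \frac{228}{7} + 840 = \frac{6108}{7}$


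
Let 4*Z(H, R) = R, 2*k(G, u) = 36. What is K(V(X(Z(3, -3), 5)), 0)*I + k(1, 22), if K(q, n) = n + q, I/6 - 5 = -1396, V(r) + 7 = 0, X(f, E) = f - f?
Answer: 58440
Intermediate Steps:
k(G, u) = 18 (k(G, u) = (1/2)*36 = 18)
Z(H, R) = R/4
X(f, E) = 0
V(r) = -7 (V(r) = -7 + 0 = -7)
I = -8346 (I = 30 + 6*(-1396) = 30 - 8376 = -8346)
K(V(X(Z(3, -3), 5)), 0)*I + k(1, 22) = (0 - 7)*(-8346) + 18 = -7*(-8346) + 18 = 58422 + 18 = 58440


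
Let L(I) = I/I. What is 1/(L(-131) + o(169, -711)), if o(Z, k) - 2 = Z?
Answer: 1/172 ≈ 0.0058140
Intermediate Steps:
o(Z, k) = 2 + Z
L(I) = 1
1/(L(-131) + o(169, -711)) = 1/(1 + (2 + 169)) = 1/(1 + 171) = 1/172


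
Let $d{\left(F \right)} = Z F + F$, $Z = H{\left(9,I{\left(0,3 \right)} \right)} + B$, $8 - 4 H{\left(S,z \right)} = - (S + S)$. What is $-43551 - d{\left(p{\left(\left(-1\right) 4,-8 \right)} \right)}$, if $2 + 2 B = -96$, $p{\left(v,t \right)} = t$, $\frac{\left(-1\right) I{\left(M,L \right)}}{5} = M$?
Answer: $-43883$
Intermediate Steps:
$I{\left(M,L \right)} = - 5 M$
$B = -49$ ($B = -1 + \frac{1}{2} \left(-96\right) = -1 - 48 = -49$)
$H{\left(S,z \right)} = 2 + \frac{S}{2}$ ($H{\left(S,z \right)} = 2 - \frac{\left(-1\right) \left(S + S\right)}{4} = 2 - \frac{\left(-1\right) 2 S}{4} = 2 - \frac{\left(-2\right) S}{4} = 2 + \frac{S}{2}$)
$Z = - \frac{85}{2}$ ($Z = \left(2 + \frac{1}{2} \cdot 9\right) - 49 = \left(2 + \frac{9}{2}\right) - 49 = \frac{13}{2} - 49 = - \frac{85}{2} \approx -42.5$)
$d{\left(F \right)} = - \frac{83 F}{2}$ ($d{\left(F \right)} = - \frac{85 F}{2} + F = - \frac{83 F}{2}$)
$-43551 - d{\left(p{\left(\left(-1\right) 4,-8 \right)} \right)} = -43551 - \left(- \frac{83}{2}\right) \left(-8\right) = -43551 - 332 = -43883$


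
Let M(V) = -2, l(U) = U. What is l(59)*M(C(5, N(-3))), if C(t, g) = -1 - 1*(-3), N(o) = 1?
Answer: -118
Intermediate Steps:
C(t, g) = 2 (C(t, g) = -1 + 3 = 2)
l(59)*M(C(5, N(-3))) = 59*(-2) = -118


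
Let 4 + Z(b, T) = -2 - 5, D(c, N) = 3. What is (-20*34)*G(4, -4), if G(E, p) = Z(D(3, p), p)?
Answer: 7480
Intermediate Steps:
Z(b, T) = -11 (Z(b, T) = -4 + (-2 - 5) = -4 - 7 = -11)
G(E, p) = -11
(-20*34)*G(4, -4) = -20*34*(-11) = -680*(-11) = 7480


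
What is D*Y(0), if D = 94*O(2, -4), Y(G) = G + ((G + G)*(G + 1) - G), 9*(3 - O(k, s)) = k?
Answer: 0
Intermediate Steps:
O(k, s) = 3 - k/9
Y(G) = 2*G*(1 + G) (Y(G) = G + ((2*G)*(1 + G) - G) = G + (2*G*(1 + G) - G) = G + (-G + 2*G*(1 + G)) = 2*G*(1 + G))
D = 2350/9 (D = 94*(3 - 1/9*2) = 94*(3 - 2/9) = 94*(25/9) = 2350/9 ≈ 261.11)
D*Y(0) = 2350*(2*0*(1 + 0))/9 = 2350*(2*0*1)/9 = (2350/9)*0 = 0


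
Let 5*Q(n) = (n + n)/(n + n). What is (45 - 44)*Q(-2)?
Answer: ⅕ ≈ 0.20000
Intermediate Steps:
Q(n) = ⅕ (Q(n) = ((n + n)/(n + n))/5 = ((2*n)/((2*n)))/5 = ((2*n)*(1/(2*n)))/5 = (⅕)*1 = ⅕)
(45 - 44)*Q(-2) = (45 - 44)*(⅕) = 1*(⅕) = ⅕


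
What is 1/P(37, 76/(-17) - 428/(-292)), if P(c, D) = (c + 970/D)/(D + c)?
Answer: -157319052/1322654077 ≈ -0.11894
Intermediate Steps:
P(c, D) = (c + 970/D)/(D + c)
1/P(37, 76/(-17) - 428/(-292)) = 1/((970 + (76/(-17) - 428/(-292))*37)/((76/(-17) - 428/(-292))*((76/(-17) - 428/(-292)) + 37))) = 1/((970 + (76*(-1/17) - 428*(-1/292))*37)/((76*(-1/17) - 428*(-1/292))*((76*(-1/17) - 428*(-1/292)) + 37))) = 1/((970 + (-76/17 + 107/73)*37)/((-76/17 + 107/73)*((-76/17 + 107/73) + 37))) = 1/((970 - 3729/1241*37)/((-3729/1241)*(-3729/1241 + 37))) = 1/(-1241*(970 - 137973/1241)/(3729*42188/1241)) = 1/(-1241/3729*1241/42188*1065797/1241) = 1/(-1322654077/157319052) = -157319052/1322654077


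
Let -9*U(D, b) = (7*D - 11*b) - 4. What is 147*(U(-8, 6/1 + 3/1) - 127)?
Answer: -16072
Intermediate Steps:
U(D, b) = 4/9 - 7*D/9 + 11*b/9 (U(D, b) = -((7*D - 11*b) - 4)/9 = -((-11*b + 7*D) - 4)/9 = -(-4 - 11*b + 7*D)/9 = 4/9 - 7*D/9 + 11*b/9)
147*(U(-8, 6/1 + 3/1) - 127) = 147*((4/9 - 7/9*(-8) + 11*(6/1 + 3/1)/9) - 127) = 147*((4/9 + 56/9 + 11*(6*1 + 3*1)/9) - 127) = 147*((4/9 + 56/9 + 11*(6 + 3)/9) - 127) = 147*((4/9 + 56/9 + (11/9)*9) - 127) = 147*((4/9 + 56/9 + 11) - 127) = 147*(53/3 - 127) = 147*(-328/3) = -16072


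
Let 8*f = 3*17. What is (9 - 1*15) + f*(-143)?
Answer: -7341/8 ≈ -917.63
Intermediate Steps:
f = 51/8 (f = (3*17)/8 = (⅛)*51 = 51/8 ≈ 6.3750)
(9 - 1*15) + f*(-143) = (9 - 1*15) + (51/8)*(-143) = (9 - 15) - 7293/8 = -6 - 7293/8 = -7341/8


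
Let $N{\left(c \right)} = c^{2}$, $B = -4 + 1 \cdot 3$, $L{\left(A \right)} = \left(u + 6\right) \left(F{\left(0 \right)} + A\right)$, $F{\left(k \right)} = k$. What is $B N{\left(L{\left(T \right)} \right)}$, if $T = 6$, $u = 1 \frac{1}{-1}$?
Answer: $-900$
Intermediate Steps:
$u = -1$ ($u = 1 \left(-1\right) = -1$)
$L{\left(A \right)} = 5 A$ ($L{\left(A \right)} = \left(-1 + 6\right) \left(0 + A\right) = 5 A$)
$B = -1$ ($B = -4 + 3 = -1$)
$B N{\left(L{\left(T \right)} \right)} = - \left(5 \cdot 6\right)^{2} = - 30^{2} = \left(-1\right) 900 = -900$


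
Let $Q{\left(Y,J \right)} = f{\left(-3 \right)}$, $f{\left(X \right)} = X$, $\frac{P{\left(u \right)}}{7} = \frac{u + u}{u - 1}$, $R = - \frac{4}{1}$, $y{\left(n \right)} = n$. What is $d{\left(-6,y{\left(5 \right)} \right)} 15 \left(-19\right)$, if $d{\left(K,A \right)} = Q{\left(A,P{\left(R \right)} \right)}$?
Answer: $855$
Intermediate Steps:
$R = -4$ ($R = \left(-4\right) 1 = -4$)
$P{\left(u \right)} = \frac{14 u}{-1 + u}$ ($P{\left(u \right)} = 7 \frac{u + u}{u - 1} = 7 \frac{2 u}{-1 + u} = \frac{14 u}{-1 + u}$)
$Q{\left(Y,J \right)} = -3$
$d{\left(K,A \right)} = -3$
$d{\left(-6,y{\left(5 \right)} \right)} 15 \left(-19\right) = \left(-3\right) 15 \left(-19\right) = \left(-45\right) \left(-19\right) = 855$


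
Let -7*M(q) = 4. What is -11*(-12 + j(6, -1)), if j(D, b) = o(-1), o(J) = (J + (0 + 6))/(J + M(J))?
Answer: 167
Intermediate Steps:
M(q) = -4/7 (M(q) = -⅐*4 = -4/7)
o(J) = (6 + J)/(-4/7 + J) (o(J) = (J + (0 + 6))/(J - 4/7) = (J + 6)/(-4/7 + J) = (6 + J)/(-4/7 + J))
j(D, b) = -35/11 (j(D, b) = 7*(6 - 1)/(-4 + 7*(-1)) = 7*5/(-4 - 7) = 7*5/(-11) = 7*(-1/11)*5 = -35/11)
-11*(-12 + j(6, -1)) = -11*(-12 - 35/11) = -11*(-167/11) = 167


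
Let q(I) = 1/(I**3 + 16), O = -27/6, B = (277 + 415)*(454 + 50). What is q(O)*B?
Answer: -2790144/601 ≈ -4642.5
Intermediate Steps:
B = 348768 (B = 692*504 = 348768)
O = -9/2 (O = -27*1/6 = -9/2 ≈ -4.5000)
q(I) = 1/(16 + I**3)
q(O)*B = 348768/(16 + (-9/2)**3) = 348768/(16 - 729/8) = 348768/(-601/8) = -8/601*348768 = -2790144/601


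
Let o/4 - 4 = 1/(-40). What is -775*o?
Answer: -24645/2 ≈ -12323.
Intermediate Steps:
o = 159/10 (o = 16 + 4/(-40) = 16 + 4*(-1/40) = 16 - ⅒ = 159/10 ≈ 15.900)
-775*o = -775*159/10 = -24645/2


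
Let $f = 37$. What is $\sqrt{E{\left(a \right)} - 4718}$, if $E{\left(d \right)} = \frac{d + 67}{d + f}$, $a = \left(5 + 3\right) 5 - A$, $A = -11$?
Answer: $\frac{i \sqrt{2282863}}{22} \approx 68.678 i$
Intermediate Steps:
$a = 51$ ($a = \left(5 + 3\right) 5 - -11 = 8 \cdot 5 + 11 = 40 + 11 = 51$)
$E{\left(d \right)} = \frac{67 + d}{37 + d}$ ($E{\left(d \right)} = \frac{d + 67}{d + 37} = \frac{67 + d}{37 + d}$)
$\sqrt{E{\left(a \right)} - 4718} = \sqrt{\frac{67 + 51}{37 + 51} - 4718} = \sqrt{\frac{1}{88} \cdot 118 - 4718} = \sqrt{\frac{59}{44} - 4718} = \sqrt{- \frac{207533}{44}} = \frac{i \sqrt{2282863}}{22}$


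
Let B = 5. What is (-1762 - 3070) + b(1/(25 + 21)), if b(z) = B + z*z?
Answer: -10213931/2116 ≈ -4827.0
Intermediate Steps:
b(z) = 5 + z**2 (b(z) = 5 + z*z = 5 + z**2)
(-1762 - 3070) + b(1/(25 + 21)) = (-1762 - 3070) + (5 + (1/(25 + 21))**2) = -4832 + (5 + (1/46)**2) = -4832 + (5 + 1/2116) = -4832 + 10581/2116 = -10213931/2116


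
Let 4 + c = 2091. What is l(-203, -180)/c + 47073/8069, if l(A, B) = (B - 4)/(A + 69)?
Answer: 6582912865/1128280201 ≈ 5.8345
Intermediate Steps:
l(A, B) = (-4 + B)/(69 + A)
c = 2087 (c = -4 + 2091 = 2087)
l(-203, -180)/c + 47073/8069 = ((-4 - 180)/(69 - 203))/2087 + 47073/8069 = (-184/(-134))*(1/2087) + 47073*(1/8069) = -1/134*(-184)*(1/2087) + 47073/8069 = (92/67)*(1/2087) + 47073/8069 = 92/139829 + 47073/8069 = 6582912865/1128280201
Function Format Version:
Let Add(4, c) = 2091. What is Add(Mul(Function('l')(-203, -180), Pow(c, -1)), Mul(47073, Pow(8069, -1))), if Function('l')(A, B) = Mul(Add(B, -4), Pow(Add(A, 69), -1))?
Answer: Rational(6582912865, 1128280201) ≈ 5.8345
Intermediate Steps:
Function('l')(A, B) = Mul(Pow(Add(69, A), -1), Add(-4, B)) (Function('l')(A, B) = Mul(Add(-4, B), Pow(Add(69, A), -1)) = Mul(Pow(Add(69, A), -1), Add(-4, B)))
c = 2087 (c = Add(-4, 2091) = 2087)
Add(Mul(Function('l')(-203, -180), Pow(c, -1)), Mul(47073, Pow(8069, -1))) = Add(Mul(Mul(Pow(Add(69, -203), -1), Add(-4, -180)), Pow(2087, -1)), Mul(47073, Pow(8069, -1))) = Add(Mul(Mul(Pow(-134, -1), -184), Rational(1, 2087)), Mul(47073, Rational(1, 8069))) = Add(Mul(Mul(Rational(-1, 134), -184), Rational(1, 2087)), Rational(47073, 8069)) = Add(Mul(Rational(92, 67), Rational(1, 2087)), Rational(47073, 8069)) = Add(Rational(92, 139829), Rational(47073, 8069)) = Rational(6582912865, 1128280201)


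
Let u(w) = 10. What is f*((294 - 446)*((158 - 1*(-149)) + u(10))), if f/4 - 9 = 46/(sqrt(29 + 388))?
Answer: -1734624 - 8865856*sqrt(417)/417 ≈ -2.1688e+6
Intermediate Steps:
f = 36 + 184*sqrt(417)/417 (f = 36 + 4*(46/(sqrt(29 + 388))) = 36 + 4*(46/(sqrt(417))) = 36 + 4*(46*(sqrt(417)/417)) = 36 + 4*(46*sqrt(417)/417) = 36 + 184*sqrt(417)/417 ≈ 45.010)
f*((294 - 446)*((158 - 1*(-149)) + u(10))) = (36 + 184*sqrt(417)/417)*((294 - 446)*((158 - 1*(-149)) + 10)) = (36 + 184*sqrt(417)/417)*(-152*((158 + 149) + 10)) = (36 + 184*sqrt(417)/417)*(-152*(307 + 10)) = (36 + 184*sqrt(417)/417)*(-152*317) = (36 + 184*sqrt(417)/417)*(-48184) = -1734624 - 8865856*sqrt(417)/417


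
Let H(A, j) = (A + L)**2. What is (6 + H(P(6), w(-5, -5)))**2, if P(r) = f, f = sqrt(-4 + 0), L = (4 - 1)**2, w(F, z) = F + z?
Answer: 5593 + 5976*I ≈ 5593.0 + 5976.0*I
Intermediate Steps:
L = 9 (L = 3**2 = 9)
f = 2*I (f = sqrt(-4) = 2*I ≈ 2.0*I)
P(r) = 2*I
H(A, j) = (9 + A)**2 (H(A, j) = (A + 9)**2 = (9 + A)**2)
(6 + H(P(6), w(-5, -5)))**2 = (6 + (9 + 2*I)**2)**2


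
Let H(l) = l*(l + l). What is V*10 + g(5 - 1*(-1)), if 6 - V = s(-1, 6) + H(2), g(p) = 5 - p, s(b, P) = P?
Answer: -81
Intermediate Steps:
H(l) = 2*l² (H(l) = l*(2*l) = 2*l²)
V = -8 (V = 6 - (6 + 2*2²) = 6 - (6 + 2*4) = 6 - (6 + 8) = 6 - 1*14 = 6 - 14 = -8)
V*10 + g(5 - 1*(-1)) = -8*10 + (5 - (5 - 1*(-1))) = -80 + (5 - (5 + 1)) = -80 + (5 - 1*6) = -80 + (5 - 6) = -80 - 1 = -81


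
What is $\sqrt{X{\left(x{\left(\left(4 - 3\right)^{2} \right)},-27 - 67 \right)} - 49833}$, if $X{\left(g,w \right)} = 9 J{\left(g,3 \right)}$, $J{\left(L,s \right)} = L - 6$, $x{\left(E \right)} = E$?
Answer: $3 i \sqrt{5542} \approx 223.33 i$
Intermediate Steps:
$J{\left(L,s \right)} = -6 + L$ ($J{\left(L,s \right)} = L - 6 = -6 + L$)
$X{\left(g,w \right)} = -54 + 9 g$ ($X{\left(g,w \right)} = 9 \left(-6 + g\right) = -54 + 9 g$)
$\sqrt{X{\left(x{\left(\left(4 - 3\right)^{2} \right)},-27 - 67 \right)} - 49833} = \sqrt{\left(-54 + 9 \left(4 - 3\right)^{2}\right) - 49833} = \sqrt{\left(-54 + 9 \cdot 1^{2}\right) - 49833} = \sqrt{\left(-54 + 9 \cdot 1\right) - 49833} = \sqrt{\left(-54 + 9\right) - 49833} = \sqrt{-45 - 49833} = \sqrt{-49878} = 3 i \sqrt{5542}$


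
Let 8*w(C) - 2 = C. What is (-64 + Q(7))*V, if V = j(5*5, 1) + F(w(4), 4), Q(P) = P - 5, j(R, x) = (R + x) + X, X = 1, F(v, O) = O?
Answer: -1922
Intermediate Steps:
w(C) = ¼ + C/8
j(R, x) = 1 + R + x (j(R, x) = (R + x) + 1 = 1 + R + x)
Q(P) = -5 + P
V = 31 (V = (1 + 5*5 + 1) + 4 = (1 + 25 + 1) + 4 = 27 + 4 = 31)
(-64 + Q(7))*V = (-64 + (-5 + 7))*31 = (-64 + 2)*31 = -62*31 = -1922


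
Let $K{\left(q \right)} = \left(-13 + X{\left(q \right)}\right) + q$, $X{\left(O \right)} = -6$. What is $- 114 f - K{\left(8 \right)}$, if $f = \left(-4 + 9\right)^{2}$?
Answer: $-2839$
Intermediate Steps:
$f = 25$ ($f = 5^{2} = 25$)
$K{\left(q \right)} = -19 + q$ ($K{\left(q \right)} = \left(-13 - 6\right) + q = -19 + q$)
$- 114 f - K{\left(8 \right)} = \left(-114\right) 25 - \left(-19 + 8\right) = -2850 - -11 = -2850 + 11 = -2839$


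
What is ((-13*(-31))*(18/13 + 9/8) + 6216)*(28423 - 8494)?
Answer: 1152274851/8 ≈ 1.4403e+8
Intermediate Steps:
((-13*(-31))*(18/13 + 9/8) + 6216)*(28423 - 8494) = (403*(18*(1/13) + 9*(⅛)) + 6216)*19929 = (403*(18/13 + 9/8) + 6216)*19929 = (403*(261/104) + 6216)*19929 = (8091/8 + 6216)*19929 = (57819/8)*19929 = 1152274851/8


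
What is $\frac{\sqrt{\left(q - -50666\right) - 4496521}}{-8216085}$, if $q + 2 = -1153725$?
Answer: $- \frac{i \sqrt{5599582}}{8216085} \approx - 0.00028801 i$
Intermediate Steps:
$q = -1153727$ ($q = -2 - 1153725 = -1153727$)
$\frac{\sqrt{\left(q - -50666\right) - 4496521}}{-8216085} = \frac{\sqrt{\left(-1153727 - -50666\right) - 4496521}}{-8216085} = \sqrt{\left(-1153727 + \left(50959 - 293\right)\right) - 4496521} \left(- \frac{1}{8216085}\right) = \sqrt{\left(-1153727 + 50666\right) - 4496521} \left(- \frac{1}{8216085}\right) = \sqrt{-1103061 - 4496521} \left(- \frac{1}{8216085}\right) = \sqrt{-5599582} \left(- \frac{1}{8216085}\right) = i \sqrt{5599582} \left(- \frac{1}{8216085}\right) = - \frac{i \sqrt{5599582}}{8216085}$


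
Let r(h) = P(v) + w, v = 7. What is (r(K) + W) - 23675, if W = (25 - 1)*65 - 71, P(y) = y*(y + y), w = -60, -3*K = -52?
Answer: -22148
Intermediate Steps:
K = 52/3 (K = -1/3*(-52) = 52/3 ≈ 17.333)
P(y) = 2*y**2 (P(y) = y*(2*y) = 2*y**2)
r(h) = 38 (r(h) = 2*7**2 - 60 = 2*49 - 60 = 98 - 60 = 38)
W = 1489 (W = 24*65 - 71 = 1560 - 71 = 1489)
(r(K) + W) - 23675 = (38 + 1489) - 23675 = 1527 - 23675 = -22148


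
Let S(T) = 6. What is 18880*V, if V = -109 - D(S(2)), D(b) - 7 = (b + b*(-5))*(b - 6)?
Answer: -2190080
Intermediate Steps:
D(b) = 7 - 4*b*(-6 + b) (D(b) = 7 + (b + b*(-5))*(b - 6) = 7 + (b - 5*b)*(-6 + b) = 7 + (-4*b)*(-6 + b) = 7 - 4*b*(-6 + b))
V = -116 (V = -109 - (7 - 4*6² + 24*6) = -109 - (7 - 4*36 + 144) = -109 - (7 - 144 + 144) = -109 - 1*7 = -109 - 7 = -116)
18880*V = 18880*(-116) = -2190080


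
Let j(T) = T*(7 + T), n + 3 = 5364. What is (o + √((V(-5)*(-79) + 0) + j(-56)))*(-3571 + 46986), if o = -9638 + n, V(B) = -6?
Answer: -185685955 + 43415*√3218 ≈ -1.8322e+8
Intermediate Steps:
n = 5361 (n = -3 + 5364 = 5361)
o = -4277 (o = -9638 + 5361 = -4277)
(o + √((V(-5)*(-79) + 0) + j(-56)))*(-3571 + 46986) = (-4277 + √((-6*(-79) + 0) - 56*(7 - 56)))*(-3571 + 46986) = (-4277 + √((474 + 0) - 56*(-49)))*43415 = (-4277 + √(474 + 2744))*43415 = (-4277 + √3218)*43415 = -185685955 + 43415*√3218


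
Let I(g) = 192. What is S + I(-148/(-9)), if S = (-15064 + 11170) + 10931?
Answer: 7229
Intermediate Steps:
S = 7037 (S = -3894 + 10931 = 7037)
S + I(-148/(-9)) = 7037 + 192 = 7229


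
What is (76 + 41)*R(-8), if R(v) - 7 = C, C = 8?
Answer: 1755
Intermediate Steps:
R(v) = 15 (R(v) = 7 + 8 = 15)
(76 + 41)*R(-8) = (76 + 41)*15 = 117*15 = 1755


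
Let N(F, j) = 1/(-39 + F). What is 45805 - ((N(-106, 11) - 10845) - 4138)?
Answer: 8814261/145 ≈ 60788.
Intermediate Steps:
45805 - ((N(-106, 11) - 10845) - 4138) = 45805 - ((1/(-39 - 106) - 10845) - 4138) = 45805 - ((1/(-145) - 10845) - 4138) = 45805 - ((-1/145 - 10845) - 4138) = 45805 - (-1572526/145 - 4138) = 45805 - 1*(-2172536/145) = 45805 + 2172536/145 = 8814261/145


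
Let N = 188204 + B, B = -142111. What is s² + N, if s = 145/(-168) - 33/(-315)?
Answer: 663747481/14400 ≈ 46094.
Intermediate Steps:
N = 46093 (N = 188204 - 142111 = 46093)
s = -91/120 (s = 145*(-1/168) - 33*(-1/315) = -145/168 + 11/105 = -91/120 ≈ -0.75833)
s² + N = (-91/120)² + 46093 = 8281/14400 + 46093 = 663747481/14400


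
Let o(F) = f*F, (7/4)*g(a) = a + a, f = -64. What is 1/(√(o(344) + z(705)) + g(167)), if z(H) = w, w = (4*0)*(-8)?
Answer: 1169/357960 - 49*I*√86/178980 ≈ 0.0032657 - 0.0025389*I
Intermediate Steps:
g(a) = 8*a/7 (g(a) = 4*(a + a)/7 = 4*(2*a)/7 = 8*a/7)
o(F) = -64*F
w = 0 (w = 0*(-8) = 0)
z(H) = 0
1/(√(o(344) + z(705)) + g(167)) = 1/(√(-64*344 + 0) + (8/7)*167) = 1/(√(-22016 + 0) + 1336/7) = 1/(√(-22016) + 1336/7) = 1/(16*I*√86 + 1336/7) = 1/(1336/7 + 16*I*√86)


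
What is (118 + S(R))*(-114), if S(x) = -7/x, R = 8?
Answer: -53409/4 ≈ -13352.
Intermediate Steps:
(118 + S(R))*(-114) = (118 - 7/8)*(-114) = (937/8)*(-114) = -53409/4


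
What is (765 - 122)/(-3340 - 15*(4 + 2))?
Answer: -643/3430 ≈ -0.18746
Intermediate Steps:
(765 - 122)/(-3340 - 15*(4 + 2)) = 643/(-3340 - 15*6) = 643/(-3340 - 90) = 643/(-3430) = 643*(-1/3430) = -643/3430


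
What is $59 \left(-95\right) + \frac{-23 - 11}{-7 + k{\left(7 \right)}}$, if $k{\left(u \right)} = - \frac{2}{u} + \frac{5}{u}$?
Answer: $- \frac{128796}{23} \approx -5599.8$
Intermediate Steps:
$k{\left(u \right)} = \frac{3}{u}$
$59 \left(-95\right) + \frac{-23 - 11}{-7 + k{\left(7 \right)}} = 59 \left(-95\right) + \frac{-23 - 11}{-7 + \frac{3}{7}} = -5605 - \frac{34}{-7 + 3 \cdot \frac{1}{7}} = -5605 - \frac{34}{-7 + \frac{3}{7}} = -5605 - \frac{34}{- \frac{46}{7}} = -5605 - - \frac{119}{23} = -5605 + \frac{119}{23} = - \frac{128796}{23}$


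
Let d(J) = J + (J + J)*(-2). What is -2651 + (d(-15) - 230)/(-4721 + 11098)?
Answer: -16905612/6377 ≈ -2651.0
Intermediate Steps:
d(J) = -3*J (d(J) = J + (2*J)*(-2) = J - 4*J = -3*J)
-2651 + (d(-15) - 230)/(-4721 + 11098) = -2651 + (-3*(-15) - 230)/(-4721 + 11098) = -2651 + (45 - 230)/6377 = -2651 - 185*1/6377 = -2651 - 185/6377 = -16905612/6377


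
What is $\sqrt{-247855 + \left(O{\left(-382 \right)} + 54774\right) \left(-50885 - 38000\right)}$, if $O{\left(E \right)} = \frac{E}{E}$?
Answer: $i \sqrt{4868923730} \approx 69778.0 i$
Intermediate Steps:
$O{\left(E \right)} = 1$
$\sqrt{-247855 + \left(O{\left(-382 \right)} + 54774\right) \left(-50885 - 38000\right)} = \sqrt{-247855 + \left(1 + 54774\right) \left(-50885 - 38000\right)} = \sqrt{-247855 + 54775 \left(-88885\right)} = \sqrt{-247855 - 4868675875} = \sqrt{-4868923730} = i \sqrt{4868923730}$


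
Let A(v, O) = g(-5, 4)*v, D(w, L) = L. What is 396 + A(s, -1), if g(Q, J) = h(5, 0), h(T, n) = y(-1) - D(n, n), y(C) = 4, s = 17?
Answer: 464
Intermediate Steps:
h(T, n) = 4 - n
g(Q, J) = 4 (g(Q, J) = 4 - 1*0 = 4 + 0 = 4)
A(v, O) = 4*v
396 + A(s, -1) = 396 + 4*17 = 396 + 68 = 464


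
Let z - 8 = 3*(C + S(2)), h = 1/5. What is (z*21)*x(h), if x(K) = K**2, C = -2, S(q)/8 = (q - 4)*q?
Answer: -1974/25 ≈ -78.960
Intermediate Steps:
h = 1/5 ≈ 0.20000
S(q) = 8*q*(-4 + q) (S(q) = 8*((q - 4)*q) = 8*((-4 + q)*q) = 8*(q*(-4 + q)) = 8*q*(-4 + q))
z = -94 (z = 8 + 3*(-2 + 8*2*(-4 + 2)) = 8 + 3*(-2 + 8*2*(-2)) = 8 + 3*(-2 - 32) = 8 + 3*(-34) = 8 - 102 = -94)
(z*21)*x(h) = (-94*21)*(1/5)**2 = -1974*1/25 = -1974/25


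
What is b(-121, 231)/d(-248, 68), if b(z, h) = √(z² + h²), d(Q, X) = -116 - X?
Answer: -11*√562/184 ≈ -1.4172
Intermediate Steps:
b(z, h) = √(h² + z²)
b(-121, 231)/d(-248, 68) = √(231² + (-121)²)/(-116 - 1*68) = √(53361 + 14641)/(-116 - 68) = √68002/(-184) = (11*√562)*(-1/184) = -11*√562/184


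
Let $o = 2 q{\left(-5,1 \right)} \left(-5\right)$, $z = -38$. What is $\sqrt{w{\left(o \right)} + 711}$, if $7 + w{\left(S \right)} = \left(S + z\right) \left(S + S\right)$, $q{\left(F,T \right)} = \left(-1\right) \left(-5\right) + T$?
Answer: $4 \sqrt{779} \approx 111.64$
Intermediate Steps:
$q{\left(F,T \right)} = 5 + T$
$o = -60$ ($o = 2 \left(5 + 1\right) \left(-5\right) = 2 \cdot 6 \left(-5\right) = 12 \left(-5\right) = -60$)
$w{\left(S \right)} = -7 + 2 S \left(-38 + S\right)$ ($w{\left(S \right)} = -7 + \left(S - 38\right) \left(S + S\right) = -7 + \left(-38 + S\right) 2 S = -7 + 2 S \left(-38 + S\right)$)
$\sqrt{w{\left(o \right)} + 711} = \sqrt{\left(-7 - -4560 + 2 \left(-60\right)^{2}\right) + 711} = \sqrt{\left(-7 + 4560 + 2 \cdot 3600\right) + 711} = \sqrt{\left(-7 + 4560 + 7200\right) + 711} = \sqrt{11753 + 711} = \sqrt{12464} = 4 \sqrt{779}$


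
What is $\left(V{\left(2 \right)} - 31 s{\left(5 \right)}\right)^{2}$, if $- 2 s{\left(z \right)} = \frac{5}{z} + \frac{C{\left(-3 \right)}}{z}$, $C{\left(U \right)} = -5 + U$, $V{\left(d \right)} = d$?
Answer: $\frac{5329}{100} \approx 53.29$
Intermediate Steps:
$s{\left(z \right)} = \frac{3}{2 z}$ ($s{\left(z \right)} = - \frac{\frac{5}{z} + \frac{-5 - 3}{z}}{2} = - \frac{\frac{5}{z} - \frac{8}{z}}{2} = - \frac{\left(-3\right) \frac{1}{z}}{2} = \frac{3}{2 z}$)
$\left(V{\left(2 \right)} - 31 s{\left(5 \right)}\right)^{2} = \left(2 - 31 \frac{3}{2 \cdot 5}\right)^{2} = \left(2 - 31 \cdot \frac{3}{2} \cdot \frac{1}{5}\right)^{2} = \left(2 - \frac{93}{10}\right)^{2} = \left(- \frac{73}{10}\right)^{2} = \frac{5329}{100}$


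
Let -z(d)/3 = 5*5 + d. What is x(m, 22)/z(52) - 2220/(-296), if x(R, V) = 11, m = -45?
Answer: 313/42 ≈ 7.4524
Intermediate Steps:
z(d) = -75 - 3*d (z(d) = -3*(5*5 + d) = -3*(25 + d) = -75 - 3*d)
x(m, 22)/z(52) - 2220/(-296) = 11/(-75 - 3*52) - 2220/(-296) = 11/(-75 - 156) - 2220*(-1/296) = 11/(-231) + 15/2 = 11*(-1/231) + 15/2 = -1/21 + 15/2 = 313/42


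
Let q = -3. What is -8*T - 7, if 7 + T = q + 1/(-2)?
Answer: 77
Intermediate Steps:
T = -21/2 (T = -7 + (-3 + 1/(-2)) = -7 + (-3 - ½) = -7 - 7/2 = -21/2 ≈ -10.500)
-8*T - 7 = -8*(-21/2) - 7 = 84 - 7 = 77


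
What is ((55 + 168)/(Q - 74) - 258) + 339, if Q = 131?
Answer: 4840/57 ≈ 84.912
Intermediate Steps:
((55 + 168)/(Q - 74) - 258) + 339 = ((55 + 168)/(131 - 74) - 258) + 339 = (223/57 - 258) + 339 = -14483/57 + 339 = 4840/57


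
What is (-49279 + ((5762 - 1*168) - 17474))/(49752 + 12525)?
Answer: -61159/62277 ≈ -0.98205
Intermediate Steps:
(-49279 + ((5762 - 1*168) - 17474))/(49752 + 12525) = (-49279 + ((5762 - 168) - 17474))/62277 = (-49279 + (5594 - 17474))*(1/62277) = (-49279 - 11880)*(1/62277) = -61159*1/62277 = -61159/62277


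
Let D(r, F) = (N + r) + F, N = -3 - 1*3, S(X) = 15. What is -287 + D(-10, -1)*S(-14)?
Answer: -542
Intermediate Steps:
N = -6 (N = -3 - 3 = -6)
D(r, F) = -6 + F + r (D(r, F) = (-6 + r) + F = -6 + F + r)
-287 + D(-10, -1)*S(-14) = -287 + (-6 - 1 - 10)*15 = -287 - 17*15 = -287 - 255 = -542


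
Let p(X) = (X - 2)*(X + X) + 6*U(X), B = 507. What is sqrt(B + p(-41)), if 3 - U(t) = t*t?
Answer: I*sqrt(6035) ≈ 77.685*I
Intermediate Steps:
U(t) = 3 - t**2 (U(t) = 3 - t*t = 3 - t**2)
p(X) = 18 - 6*X**2 + 2*X*(-2 + X) (p(X) = (X - 2)*(X + X) + 6*(3 - X**2) = (-2 + X)*(2*X) + (18 - 6*X**2) = 2*X*(-2 + X) + (18 - 6*X**2) = 18 - 6*X**2 + 2*X*(-2 + X))
sqrt(B + p(-41)) = sqrt(507 + (18 - 4*(-41) - 4*(-41)**2)) = sqrt(507 + (18 + 164 - 4*1681)) = sqrt(507 + (18 + 164 - 6724)) = sqrt(507 - 6542) = sqrt(-6035) = I*sqrt(6035)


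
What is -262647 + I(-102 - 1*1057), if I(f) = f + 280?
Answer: -263526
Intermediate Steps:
I(f) = 280 + f
-262647 + I(-102 - 1*1057) = -262647 + (280 + (-102 - 1*1057)) = -262647 + (280 + (-102 - 1057)) = -262647 + (280 - 1159) = -262647 - 879 = -263526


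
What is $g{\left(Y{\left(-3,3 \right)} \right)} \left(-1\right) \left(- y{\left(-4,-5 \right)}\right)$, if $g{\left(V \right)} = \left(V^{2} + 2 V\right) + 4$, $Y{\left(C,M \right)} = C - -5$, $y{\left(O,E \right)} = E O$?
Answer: $240$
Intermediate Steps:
$Y{\left(C,M \right)} = 5 + C$ ($Y{\left(C,M \right)} = C + 5 = 5 + C$)
$g{\left(V \right)} = 4 + V^{2} + 2 V$
$g{\left(Y{\left(-3,3 \right)} \right)} \left(-1\right) \left(- y{\left(-4,-5 \right)}\right) = \left(4 + \left(5 - 3\right)^{2} + 2 \left(5 - 3\right)\right) \left(-1\right) \left(- \left(-5\right) \left(-4\right)\right) = \left(4 + 2^{2} + 2 \cdot 2\right) \left(-1\right) \left(\left(-1\right) 20\right) = \left(4 + 4 + 4\right) \left(-1\right) \left(-20\right) = 12 \left(-1\right) \left(-20\right) = \left(-12\right) \left(-20\right) = 240$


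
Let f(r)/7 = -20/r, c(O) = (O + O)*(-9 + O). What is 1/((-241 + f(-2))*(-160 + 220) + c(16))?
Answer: -1/10036 ≈ -9.9641e-5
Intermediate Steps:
c(O) = 2*O*(-9 + O) (c(O) = (2*O)*(-9 + O) = 2*O*(-9 + O))
f(r) = -140/r (f(r) = 7*(-20/r) = -140/r)
1/((-241 + f(-2))*(-160 + 220) + c(16)) = 1/((-241 - 140/(-2))*(-160 + 220) + 2*16*(-9 + 16)) = 1/((-241 - 140*(-½))*60 + 2*16*7) = 1/((-241 + 70)*60 + 224) = 1/(-171*60 + 224) = 1/(-10260 + 224) = 1/(-10036) = -1/10036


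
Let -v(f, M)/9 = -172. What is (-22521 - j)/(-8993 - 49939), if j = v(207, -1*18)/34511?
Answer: 259074593/677934084 ≈ 0.38215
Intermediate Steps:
v(f, M) = 1548 (v(f, M) = -9*(-172) = 1548)
j = 1548/34511 ≈ 0.044855
(-22521 - j)/(-8993 - 49939) = (-22521 - 1*1548/34511)/(-8993 - 49939) = (-22521 - 1548/34511)/(-58932) = -777223779/34511*(-1/58932) = 259074593/677934084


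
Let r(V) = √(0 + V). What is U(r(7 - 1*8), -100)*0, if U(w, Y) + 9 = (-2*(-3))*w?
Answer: 0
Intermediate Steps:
r(V) = √V
U(w, Y) = -9 + 6*w (U(w, Y) = -9 + (-2*(-3))*w = -9 + 6*w)
U(r(7 - 1*8), -100)*0 = (-9 + 6*√(7 - 1*8))*0 = (-9 + 6*√(7 - 8))*0 = (-9 + 6*√(-1))*0 = (-9 + 6*I)*0 = 0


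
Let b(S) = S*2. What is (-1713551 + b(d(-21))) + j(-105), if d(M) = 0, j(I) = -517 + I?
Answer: -1714173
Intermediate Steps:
b(S) = 2*S
(-1713551 + b(d(-21))) + j(-105) = (-1713551 + 2*0) + (-517 - 105) = (-1713551 + 0) - 622 = -1713551 - 622 = -1714173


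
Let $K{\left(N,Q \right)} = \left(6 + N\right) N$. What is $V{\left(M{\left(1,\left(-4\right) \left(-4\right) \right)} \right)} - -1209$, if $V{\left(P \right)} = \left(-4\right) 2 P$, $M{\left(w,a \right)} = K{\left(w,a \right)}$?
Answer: $1153$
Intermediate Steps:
$K{\left(N,Q \right)} = N \left(6 + N\right)$
$M{\left(w,a \right)} = w \left(6 + w\right)$
$V{\left(P \right)} = - 8 P$
$V{\left(M{\left(1,\left(-4\right) \left(-4\right) \right)} \right)} - -1209 = - 8 \cdot 1 \left(6 + 1\right) - -1209 = - 8 \cdot 1 \cdot 7 + 1209 = \left(-8\right) 7 + 1209 = -56 + 1209 = 1153$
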